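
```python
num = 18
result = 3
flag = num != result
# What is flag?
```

Trace:
`num = 18` → num = 18
`result = 3` → result = 3
`flag = num != result` → flag = True
So flag = True

Answer: True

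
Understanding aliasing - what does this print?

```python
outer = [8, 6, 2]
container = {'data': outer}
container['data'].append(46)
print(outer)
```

Key concept: dict holds reference to list.
Step by step:
`outer = [8, 6, 2]` → outer = [8, 6, 2]
`container = {'data': outer}` → container = {'data': [8, 6, 2]}
`container['data'].append(46)` → outer = [8, 6, 2, 46]; container = {'data': [8, 6, 2, 46]}
`print(outer)` → prints [8, 6, 2, 46]

Answer: [8, 6, 2, 46]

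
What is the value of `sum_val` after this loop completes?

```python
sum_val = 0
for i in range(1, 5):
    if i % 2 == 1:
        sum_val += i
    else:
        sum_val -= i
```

Add odd, subtract even
`sum_val` takes the values: 0 → 1 → -1 → 2 → -2

Answer: -2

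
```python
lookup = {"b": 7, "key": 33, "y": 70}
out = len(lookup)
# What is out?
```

Trace:
`lookup = {"b": 7, "key": 33, "y": 70}` → lookup = {'b': 7, 'key': 33, 'y': 70}
`out = len(lookup)` → out = 3
So out = 3

Answer: 3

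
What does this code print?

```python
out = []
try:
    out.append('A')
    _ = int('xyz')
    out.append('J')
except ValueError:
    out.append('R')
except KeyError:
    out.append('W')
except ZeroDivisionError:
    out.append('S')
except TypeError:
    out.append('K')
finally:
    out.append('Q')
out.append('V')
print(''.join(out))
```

Execution trace: 'A' (try body) → 'R' (except ValueError) → 'Q' (finally) → 'V' (after the try/except). Output: ARQV

Answer: ARQV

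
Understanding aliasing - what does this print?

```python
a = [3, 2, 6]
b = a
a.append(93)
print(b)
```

Key concept: basic list aliasing.
Step by step:
`a = [3, 2, 6]` → a = [3, 2, 6]
`b = a` → b = [3, 2, 6] (same object as a)
`a.append(93)` → a = [3, 2, 6, 93] (same object as b); b = [3, 2, 6, 93] (same object as a)
`print(b)` → prints [3, 2, 6, 93]

Answer: [3, 2, 6, 93]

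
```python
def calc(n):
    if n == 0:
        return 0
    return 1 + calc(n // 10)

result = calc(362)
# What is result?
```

Count of digits of 362: 3

Answer: 3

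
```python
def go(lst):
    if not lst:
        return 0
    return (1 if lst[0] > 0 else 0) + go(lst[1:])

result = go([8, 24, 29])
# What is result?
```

Count of positive elements in [8, 24, 29] = 3

Answer: 3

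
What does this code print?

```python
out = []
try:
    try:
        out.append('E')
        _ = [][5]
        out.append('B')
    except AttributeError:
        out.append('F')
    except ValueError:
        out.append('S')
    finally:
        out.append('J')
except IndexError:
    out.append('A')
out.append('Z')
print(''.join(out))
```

Execution trace: 'E' (inner try body) → 'J' (inner finally) → 'A' (outer except IndexError) → 'Z' (after the try/except). Output: EJAZ

Answer: EJAZ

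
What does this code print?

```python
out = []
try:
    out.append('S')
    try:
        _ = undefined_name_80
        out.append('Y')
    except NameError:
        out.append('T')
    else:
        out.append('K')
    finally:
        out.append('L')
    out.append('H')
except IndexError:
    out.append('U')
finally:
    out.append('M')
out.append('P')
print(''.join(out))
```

Execution trace: 'S' (try body) → 'T' (inner except NameError) → 'L' (inner finally) → 'H' (try body, no exception) → 'M' (finally) → 'P' (after the try/except). Output: STLHMP

Answer: STLHMP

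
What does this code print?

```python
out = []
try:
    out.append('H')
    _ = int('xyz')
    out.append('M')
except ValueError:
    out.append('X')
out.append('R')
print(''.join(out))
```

Execution trace: 'H' (try body) → 'X' (except ValueError) → 'R' (after the try/except). Output: HXR

Answer: HXR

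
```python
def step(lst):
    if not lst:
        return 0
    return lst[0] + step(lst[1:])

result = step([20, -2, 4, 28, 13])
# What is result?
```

20 + (-2) + 4 + 28 + 13 + 0 = 63

Answer: 63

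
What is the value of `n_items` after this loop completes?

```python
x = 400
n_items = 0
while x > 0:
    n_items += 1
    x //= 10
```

Count digits by repeated division by 10
`n_items` takes the values: 0 → 1 → 2 → 3

Answer: 3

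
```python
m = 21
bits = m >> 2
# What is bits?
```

Trace:
`m = 21` → m = 21
`bits = m >> 2` → bits = 5
So bits = 5

Answer: 5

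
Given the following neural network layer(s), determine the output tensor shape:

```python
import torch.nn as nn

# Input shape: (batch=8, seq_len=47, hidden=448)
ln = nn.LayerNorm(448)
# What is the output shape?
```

Input: (8, 47, 448) -> Output: (8, 47, 448)

Answer: (8, 47, 448)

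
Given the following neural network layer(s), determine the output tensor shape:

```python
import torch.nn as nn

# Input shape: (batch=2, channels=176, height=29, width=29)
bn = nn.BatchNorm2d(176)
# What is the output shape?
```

Input: (2, 176, 29, 29) -> Output: (2, 176, 29, 29)

Answer: (2, 176, 29, 29)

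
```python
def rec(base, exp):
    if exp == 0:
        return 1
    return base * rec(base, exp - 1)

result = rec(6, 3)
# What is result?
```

rec(6, 3) = 6 * 6 * 6 = 216

Answer: 216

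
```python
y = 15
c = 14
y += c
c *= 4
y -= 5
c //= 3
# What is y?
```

Trace:
`y = 15` → y = 15
`c = 14` → c = 14
`y += c` → y = 29
`c *= 4` → c = 56
`y -= 5` → y = 24
`c //= 3` → c = 18
So y = 24

Answer: 24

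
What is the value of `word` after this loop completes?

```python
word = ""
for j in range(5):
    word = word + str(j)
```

Concatenate digits 0 to 4
`word` takes the values: "" → "0" → "01" → "012" → "0123" → "01234"

Answer: "01234"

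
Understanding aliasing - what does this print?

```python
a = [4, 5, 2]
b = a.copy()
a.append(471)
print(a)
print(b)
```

Key concept: list.copy() creates independent copy.
Step by step:
`a = [4, 5, 2]` → a = [4, 5, 2]
`b = a.copy()` → b = [4, 5, 2]
`a.append(471)` → a = [4, 5, 2, 471]
`print(a)` → prints [4, 5, 2, 471]
`print(b)` → prints [4, 5, 2]

Answer:
[4, 5, 2, 471]
[4, 5, 2]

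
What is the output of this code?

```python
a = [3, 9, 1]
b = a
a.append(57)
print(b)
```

Key concept: basic list aliasing.
Step by step:
`a = [3, 9, 1]` → a = [3, 9, 1]
`b = a` → b = [3, 9, 1] (same object as a)
`a.append(57)` → a = [3, 9, 1, 57] (same object as b); b = [3, 9, 1, 57] (same object as a)
`print(b)` → prints [3, 9, 1, 57]

Answer: [3, 9, 1, 57]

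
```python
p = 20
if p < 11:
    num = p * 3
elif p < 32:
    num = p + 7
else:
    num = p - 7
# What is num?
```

Trace:
`p = 20` → p = 20
`if p < 11: ...` → p < 11 is False, p < 32 is True → num = 27
So num = 27

Answer: 27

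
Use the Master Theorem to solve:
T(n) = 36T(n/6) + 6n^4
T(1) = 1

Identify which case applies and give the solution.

a=36, b=6, f(n)=6n^4. log_6(36) = 2. Since c=4 > 2 and the regularity condition holds (36(n/6)^4 = (36/6^4)n^4 with 36/6^4 < 1), Case 3 applies: T(n) = Θ(f(n)) = O(n^4).

Answer: O(n^4) - Case 3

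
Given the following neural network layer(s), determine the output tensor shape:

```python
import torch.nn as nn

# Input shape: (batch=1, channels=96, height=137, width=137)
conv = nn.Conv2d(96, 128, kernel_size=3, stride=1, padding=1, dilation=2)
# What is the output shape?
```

Input: (1, 96, 137, 137) -> Output: (1, 128, 135, 135)

Answer: (1, 128, 135, 135)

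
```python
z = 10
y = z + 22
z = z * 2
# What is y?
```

Trace:
`z = 10` → z = 10
`y = z + 22` → y = 32
`z = z * 2` → z = 20
So y = 32

Answer: 32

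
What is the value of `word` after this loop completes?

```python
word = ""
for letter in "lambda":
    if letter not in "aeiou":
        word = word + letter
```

Remove vowels from 'lambda'
`word` takes the values: "" → "l" → "lm" → "lmb" → "lmbd"

Answer: "lmbd"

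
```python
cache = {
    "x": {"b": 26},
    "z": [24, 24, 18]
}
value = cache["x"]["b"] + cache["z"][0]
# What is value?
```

Trace:
`cache = { ...` → cache = {'x': {'b': 26}, 'z': [24, 24, 18]}
`value = cache["x"]["b"] + cache["z"][0]` → value = 50
So value = 50

Answer: 50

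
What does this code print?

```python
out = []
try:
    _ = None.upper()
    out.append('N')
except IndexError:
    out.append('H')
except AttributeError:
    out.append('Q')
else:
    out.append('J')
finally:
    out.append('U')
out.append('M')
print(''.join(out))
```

Execution trace: 'Q' (except AttributeError) → 'U' (finally) → 'M' (after the try/except). Output: QUM

Answer: QUM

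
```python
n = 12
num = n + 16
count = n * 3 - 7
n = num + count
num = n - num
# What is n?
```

Trace:
`n = 12` → n = 12
`num = n + 16` → num = 28
`count = n * 3 - 7` → count = 29
`n = num + count` → n = 57
`num = n - num` → num = 29
So n = 57

Answer: 57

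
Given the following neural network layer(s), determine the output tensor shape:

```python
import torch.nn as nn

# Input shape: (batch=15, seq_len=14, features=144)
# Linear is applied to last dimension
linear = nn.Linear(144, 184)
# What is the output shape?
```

Input: (15, 14, 144) -> Output: (15, 14, 184)

Answer: (15, 14, 184)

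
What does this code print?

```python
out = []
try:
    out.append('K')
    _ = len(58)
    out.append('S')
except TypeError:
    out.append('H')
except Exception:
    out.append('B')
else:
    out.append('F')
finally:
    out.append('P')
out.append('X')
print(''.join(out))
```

Execution trace: 'K' (try body) → 'H' (except TypeError) → 'P' (finally) → 'X' (after the try/except). Output: KHPX

Answer: KHPX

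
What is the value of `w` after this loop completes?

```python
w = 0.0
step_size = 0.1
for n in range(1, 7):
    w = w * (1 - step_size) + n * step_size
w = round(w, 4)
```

Moving average with lr=0.1
`w` takes the values: 0.0 → 0.1 → 0.29 → 0.561 → 0.9049 → 1.31441 → 1.782969 → 1.783

Answer: 1.783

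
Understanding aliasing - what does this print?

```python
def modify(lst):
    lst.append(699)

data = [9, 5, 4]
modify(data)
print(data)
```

Key concept: function modifies passed list.
Step by step:
`data = [9, 5, 4]` → data = [9, 5, 4]
`modify(data)` → data = [9, 5, 4, 699]
`print(data)` → prints [9, 5, 4, 699]

Answer: [9, 5, 4, 699]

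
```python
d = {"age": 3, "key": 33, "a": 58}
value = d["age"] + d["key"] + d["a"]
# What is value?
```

Trace:
`d = {"age": 3, "key": 33, "a": 58}` → d = {'age': 3, 'key': 33, 'a': 58}
`value = d["age"] + d["key"] + d["a"]` → value = 94
So value = 94

Answer: 94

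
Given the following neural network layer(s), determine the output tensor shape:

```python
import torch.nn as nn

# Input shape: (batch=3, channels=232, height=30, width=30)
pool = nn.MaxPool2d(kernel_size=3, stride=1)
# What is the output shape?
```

Input: (3, 232, 30, 30) -> Output: (3, 232, 28, 28)

Answer: (3, 232, 28, 28)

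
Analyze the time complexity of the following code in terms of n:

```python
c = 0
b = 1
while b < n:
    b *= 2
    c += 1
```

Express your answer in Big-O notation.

Each loop level contributes: log n. Multiplying the contributions gives O(log n).

Answer: O(log n)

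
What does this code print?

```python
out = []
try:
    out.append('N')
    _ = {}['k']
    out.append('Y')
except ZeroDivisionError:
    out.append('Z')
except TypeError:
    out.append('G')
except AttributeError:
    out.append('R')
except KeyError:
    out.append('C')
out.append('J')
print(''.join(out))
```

Execution trace: 'N' (try body) → 'C' (except KeyError) → 'J' (after the try/except). Output: NCJ

Answer: NCJ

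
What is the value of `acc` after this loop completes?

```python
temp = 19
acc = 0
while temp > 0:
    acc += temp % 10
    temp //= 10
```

Sum digits of 19
`acc` takes the values: 0 → 9 → 10

Answer: 10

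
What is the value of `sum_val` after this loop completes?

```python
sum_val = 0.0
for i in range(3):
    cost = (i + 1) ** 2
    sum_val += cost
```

Sum of squared losses 1² + 2² + ... + 3²
`sum_val` takes the values: 0.0 → 1.0 → 5.0 → 14.0

Answer: 14.0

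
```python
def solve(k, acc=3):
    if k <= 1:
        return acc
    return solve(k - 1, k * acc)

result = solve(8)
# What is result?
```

Accumulator trace (n, acc): (8, 3) -> (7, 24) -> (6, 168) -> (5, 1008) -> (4, 5040) -> (3, 20160) -> (2, 60480) -> (1, 120960) -> return 120960

Answer: 120960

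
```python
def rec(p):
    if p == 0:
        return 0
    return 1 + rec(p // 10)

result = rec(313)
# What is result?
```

Count of digits of 313: 3

Answer: 3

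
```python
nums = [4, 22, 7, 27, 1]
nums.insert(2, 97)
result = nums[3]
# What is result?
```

Trace:
`nums = [4, 22, 7, 27, 1]` → nums = [4, 22, 7, 27, 1]
`nums.insert(2, 97)` → nums = [4, 22, 97, 7, 27, 1]
`result = nums[3]` → result = 7
So result = 7

Answer: 7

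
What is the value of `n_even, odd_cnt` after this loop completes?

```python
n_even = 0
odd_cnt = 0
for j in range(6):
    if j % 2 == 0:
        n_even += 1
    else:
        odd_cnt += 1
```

Count evens and odds in range(6)
`n_even, odd_cnt` takes the values: (0, 0) → (1, 0) → (1, 1) → (2, 1) → (2, 2) → (3, 2) → (3, 3)

Answer: 3, 3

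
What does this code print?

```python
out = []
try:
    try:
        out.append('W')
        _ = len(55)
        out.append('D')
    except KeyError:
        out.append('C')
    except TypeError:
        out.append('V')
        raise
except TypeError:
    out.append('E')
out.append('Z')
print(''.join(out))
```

Execution trace: 'W' (inner try body) → 'V' (inner except TypeError) → 'E' (outer except TypeError) → 'Z' (after the try/except). Output: WVEZ

Answer: WVEZ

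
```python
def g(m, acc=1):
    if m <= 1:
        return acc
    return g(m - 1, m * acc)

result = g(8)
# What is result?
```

Accumulator trace (n, acc): (8, 1) -> (7, 8) -> (6, 56) -> (5, 336) -> (4, 1680) -> (3, 6720) -> (2, 20160) -> (1, 40320) -> return 40320

Answer: 40320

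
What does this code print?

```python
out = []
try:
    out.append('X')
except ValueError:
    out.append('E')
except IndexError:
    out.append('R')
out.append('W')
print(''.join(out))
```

Execution trace: 'X' (try body, no exception) → 'W' (after the try/except). Output: XW

Answer: XW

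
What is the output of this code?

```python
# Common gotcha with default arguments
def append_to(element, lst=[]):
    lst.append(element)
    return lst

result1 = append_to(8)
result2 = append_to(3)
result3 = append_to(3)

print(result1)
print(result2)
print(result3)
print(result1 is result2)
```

Key concept: mutable default argument gotcha.
Step by step:
`result1 = append_to(8)` → result1 = [8]
`result2 = append_to(3)` → result1 = [8, 3] (same object as result2); result2 = [8, 3] (same object as result1)
`result3 = append_to(3)` → result1 = [8, 3, 3] (same object as result2, result3); result2 = [8, 3, 3] (same object as result1, result3); result3 = [8, 3, 3] (same object as result1, result2)
`print(result1)` → prints [8, 3, 3]
`print(result2)` → prints [8, 3, 3]
`print(result3)` → prints [8, 3, 3]
`print(result1 is result2)` → prints True

Answer:
[8, 3, 3]
[8, 3, 3]
[8, 3, 3]
True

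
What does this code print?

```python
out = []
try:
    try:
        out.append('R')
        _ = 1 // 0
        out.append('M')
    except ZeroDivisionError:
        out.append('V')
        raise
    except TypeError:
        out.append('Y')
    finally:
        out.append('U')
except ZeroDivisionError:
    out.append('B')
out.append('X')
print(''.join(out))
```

Execution trace: 'R' (inner try body) → 'V' (inner except ZeroDivisionError) → 'U' (inner finally) → 'B' (outer except ZeroDivisionError) → 'X' (after the try/except). Output: RVUBX

Answer: RVUBX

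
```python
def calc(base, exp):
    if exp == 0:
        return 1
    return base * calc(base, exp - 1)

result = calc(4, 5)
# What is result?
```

calc(4, 5) = 4 * 4 * 4 * 4 * 4 = 1024

Answer: 1024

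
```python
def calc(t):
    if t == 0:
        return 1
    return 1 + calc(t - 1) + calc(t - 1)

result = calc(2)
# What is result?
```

calc(t) = 1 + 2·calc(t-1), calc(0)=1. Closed form: (1+1)·2^2 - 1 = 7.

Answer: 7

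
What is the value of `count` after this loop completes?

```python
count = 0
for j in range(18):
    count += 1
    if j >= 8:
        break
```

Loop breaks when j reaches 8, count is 9
`count` takes the values: 0 → 1 → 2 → 3 → 4 → 5 → 6 → 7 → 8 → 9

Answer: 9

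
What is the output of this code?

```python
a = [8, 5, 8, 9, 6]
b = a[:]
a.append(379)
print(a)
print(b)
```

Key concept: slice [:] creates copy.
Step by step:
`a = [8, 5, 8, 9, 6]` → a = [8, 5, 8, 9, 6]
`b = a[:]` → b = [8, 5, 8, 9, 6]
`a.append(379)` → a = [8, 5, 8, 9, 6, 379]
`print(a)` → prints [8, 5, 8, 9, 6, 379]
`print(b)` → prints [8, 5, 8, 9, 6]

Answer:
[8, 5, 8, 9, 6, 379]
[8, 5, 8, 9, 6]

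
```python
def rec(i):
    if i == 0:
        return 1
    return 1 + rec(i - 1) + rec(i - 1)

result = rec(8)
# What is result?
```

rec(i) = 1 + 2·rec(i-1), rec(0)=1. Closed form: (1+1)·2^8 - 1 = 511.

Answer: 511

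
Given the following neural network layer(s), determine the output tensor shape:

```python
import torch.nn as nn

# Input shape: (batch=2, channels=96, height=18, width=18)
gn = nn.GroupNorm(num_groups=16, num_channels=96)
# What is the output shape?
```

Input: (2, 96, 18, 18) -> Output: (2, 96, 18, 18)

Answer: (2, 96, 18, 18)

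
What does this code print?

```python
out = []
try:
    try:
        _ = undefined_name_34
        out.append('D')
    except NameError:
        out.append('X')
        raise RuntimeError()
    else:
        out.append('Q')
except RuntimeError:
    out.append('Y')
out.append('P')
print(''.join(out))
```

Execution trace: 'X' (inner except NameError) → 'Y' (outer except RuntimeError) → 'P' (after the try/except). Output: XYP

Answer: XYP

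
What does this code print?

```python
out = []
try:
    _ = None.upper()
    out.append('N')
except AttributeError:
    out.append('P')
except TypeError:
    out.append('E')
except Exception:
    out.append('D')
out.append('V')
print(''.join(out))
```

Execution trace: 'P' (except AttributeError) → 'V' (after the try/except). Output: PV

Answer: PV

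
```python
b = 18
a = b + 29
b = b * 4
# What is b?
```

Trace:
`b = 18` → b = 18
`a = b + 29` → a = 47
`b = b * 4` → b = 72
So b = 72

Answer: 72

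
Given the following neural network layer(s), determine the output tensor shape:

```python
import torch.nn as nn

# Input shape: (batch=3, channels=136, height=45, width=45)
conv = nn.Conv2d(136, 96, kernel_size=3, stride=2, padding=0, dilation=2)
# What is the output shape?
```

Input: (3, 136, 45, 45) -> Output: (3, 96, 21, 21)

Answer: (3, 96, 21, 21)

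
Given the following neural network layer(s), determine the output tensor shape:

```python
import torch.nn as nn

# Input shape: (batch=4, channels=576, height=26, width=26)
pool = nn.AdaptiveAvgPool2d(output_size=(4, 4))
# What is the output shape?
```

Input: (4, 576, 26, 26) -> Output: (4, 576, 4, 4)

Answer: (4, 576, 4, 4)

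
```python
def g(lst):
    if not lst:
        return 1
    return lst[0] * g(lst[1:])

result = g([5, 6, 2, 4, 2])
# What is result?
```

Product over [5, 6, 2, 4, 2] = 5 * 6 * 2 * 4 * 2 = 480

Answer: 480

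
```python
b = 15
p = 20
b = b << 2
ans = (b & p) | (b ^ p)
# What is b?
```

Trace:
`b = 15` → b = 15
`p = 20` → p = 20
`b = b << 2` → b = 60
`ans = (b & p) | (b ^ p)` → ans = 60
So b = 60

Answer: 60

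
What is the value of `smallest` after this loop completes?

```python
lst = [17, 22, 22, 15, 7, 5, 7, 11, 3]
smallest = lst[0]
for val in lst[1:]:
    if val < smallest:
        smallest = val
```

Minimum of [17, 22, 22, 15, 7, 5, 7, 11, 3]
`smallest` takes the values: 17 → 15 → 7 → 5 → 3

Answer: 3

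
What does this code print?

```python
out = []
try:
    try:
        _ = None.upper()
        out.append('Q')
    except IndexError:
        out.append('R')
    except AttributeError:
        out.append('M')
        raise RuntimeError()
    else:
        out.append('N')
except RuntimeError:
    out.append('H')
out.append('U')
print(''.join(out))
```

Execution trace: 'M' (inner except AttributeError) → 'H' (outer except RuntimeError) → 'U' (after the try/except). Output: MHU

Answer: MHU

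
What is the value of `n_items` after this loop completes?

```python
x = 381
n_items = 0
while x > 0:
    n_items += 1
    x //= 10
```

Count digits by repeated division by 10
`n_items` takes the values: 0 → 1 → 2 → 3

Answer: 3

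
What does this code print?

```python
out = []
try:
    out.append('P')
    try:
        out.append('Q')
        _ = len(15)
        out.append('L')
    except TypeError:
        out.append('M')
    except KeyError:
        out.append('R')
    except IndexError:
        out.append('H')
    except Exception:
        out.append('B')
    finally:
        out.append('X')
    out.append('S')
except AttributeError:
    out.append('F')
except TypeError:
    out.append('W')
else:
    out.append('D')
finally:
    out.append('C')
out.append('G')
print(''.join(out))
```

Execution trace: 'P' (try body) → 'Q' (inner try body) → 'M' (inner except TypeError) → 'X' (inner finally) → 'S' (try body, no exception) → 'D' (else) → 'C' (finally) → 'G' (after the try/except). Output: PQMXSDCG

Answer: PQMXSDCG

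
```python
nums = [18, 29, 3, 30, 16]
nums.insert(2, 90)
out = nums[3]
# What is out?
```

Trace:
`nums = [18, 29, 3, 30, 16]` → nums = [18, 29, 3, 30, 16]
`nums.insert(2, 90)` → nums = [18, 29, 90, 3, 30, 16]
`out = nums[3]` → out = 3
So out = 3

Answer: 3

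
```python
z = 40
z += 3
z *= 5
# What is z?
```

Trace:
`z = 40` → z = 40
`z += 3` → z = 43
`z *= 5` → z = 215
So z = 215

Answer: 215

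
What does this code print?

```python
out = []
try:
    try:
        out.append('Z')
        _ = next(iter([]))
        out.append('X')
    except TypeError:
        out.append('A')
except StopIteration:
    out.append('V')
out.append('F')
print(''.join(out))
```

Execution trace: 'Z' (try body) → 'V' (outer except StopIteration) → 'F' (after the try/except). Output: ZVF

Answer: ZVF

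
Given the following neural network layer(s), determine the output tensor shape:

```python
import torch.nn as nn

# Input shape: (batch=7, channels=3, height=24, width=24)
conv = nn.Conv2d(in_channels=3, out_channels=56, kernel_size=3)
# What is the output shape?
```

Input: (7, 3, 24, 24) -> Output: (7, 56, 22, 22)

Answer: (7, 56, 22, 22)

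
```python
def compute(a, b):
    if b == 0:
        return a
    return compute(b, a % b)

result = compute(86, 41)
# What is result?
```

compute(86, 41) -> compute(41, 4) -> compute(4, 1) -> compute(1, 0) -> 1

Answer: 1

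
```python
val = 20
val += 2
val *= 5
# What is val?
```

Trace:
`val = 20` → val = 20
`val += 2` → val = 22
`val *= 5` → val = 110
So val = 110

Answer: 110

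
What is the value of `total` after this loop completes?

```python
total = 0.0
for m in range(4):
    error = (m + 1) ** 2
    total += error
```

Sum of squared losses 1² + 2² + ... + 4²
`total` takes the values: 0.0 → 1.0 → 5.0 → 14.0 → 30.0

Answer: 30.0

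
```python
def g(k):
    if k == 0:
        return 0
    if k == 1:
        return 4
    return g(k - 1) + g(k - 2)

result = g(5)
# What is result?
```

Build up from base cases: g(0)=0, g(1)=4, g(2)=4, g(3)=8, g(4)=12, g(5)=20

Answer: 20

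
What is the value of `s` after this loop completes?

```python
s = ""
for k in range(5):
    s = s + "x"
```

Repeat 'x' 5 times
`s` takes the values: "" → "x" → "xx" → "xxx" → "xxxx" → "xxxxx"

Answer: "xxxxx"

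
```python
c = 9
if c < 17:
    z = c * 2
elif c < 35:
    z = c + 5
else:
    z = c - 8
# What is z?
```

Trace:
`c = 9` → c = 9
`if c < 17: ...` → c < 17 is True → z = 18
So z = 18

Answer: 18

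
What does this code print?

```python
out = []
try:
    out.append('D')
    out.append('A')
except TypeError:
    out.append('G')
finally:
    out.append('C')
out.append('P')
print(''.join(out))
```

Execution trace: 'D' (try body) → 'A' (try body, no exception) → 'C' (finally) → 'P' (after the try/except). Output: DACP

Answer: DACP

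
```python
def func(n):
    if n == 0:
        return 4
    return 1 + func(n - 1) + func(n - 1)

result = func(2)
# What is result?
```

func(n) = 1 + 2·func(n-1), func(0)=4. Closed form: (4+1)·2^2 - 1 = 19.

Answer: 19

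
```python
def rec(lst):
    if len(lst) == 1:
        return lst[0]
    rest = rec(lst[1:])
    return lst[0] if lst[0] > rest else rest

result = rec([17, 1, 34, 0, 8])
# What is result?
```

Recursive max over [17, 1, 34, 0, 8] = 34

Answer: 34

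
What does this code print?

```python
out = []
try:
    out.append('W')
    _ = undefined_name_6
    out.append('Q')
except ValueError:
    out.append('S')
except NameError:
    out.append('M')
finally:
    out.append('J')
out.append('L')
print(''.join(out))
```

Execution trace: 'W' (try body) → 'M' (except NameError) → 'J' (finally) → 'L' (after the try/except). Output: WMJL

Answer: WMJL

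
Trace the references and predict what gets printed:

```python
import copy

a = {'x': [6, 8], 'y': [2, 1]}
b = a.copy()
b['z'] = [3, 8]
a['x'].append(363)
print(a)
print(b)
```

Key concept: shallow copy of dict with mutable values.
Step by step:
`a = {'x': [6, 8], 'y': [2, 1]}` → a = {'x': [6, 8], 'y': [2, 1]}
`b = a.copy()` → b = {'x': [6, 8], 'y': [2, 1]}
`b['z'] = [3, 8]` → b = {'x': [6, 8], 'y': [2, 1], 'z': [3, 8]}
`a['x'].append(363)` → a = {'x': [6, 8, 363], 'y': [2, 1]}; b = {'x': [6, 8, 363], 'y': [2, 1], 'z': [3, 8]}
`print(a)` → prints {'x': [6, 8, 363], 'y': [2, 1]}
`print(b)` → prints {'x': [6, 8, 363], 'y': [2, 1], 'z': [3, 8]}

Answer:
{'x': [6, 8, 363], 'y': [2, 1]}
{'x': [6, 8, 363], 'y': [2, 1], 'z': [3, 8]}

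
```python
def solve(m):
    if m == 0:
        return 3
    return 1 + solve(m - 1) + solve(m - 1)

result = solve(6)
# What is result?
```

solve(m) = 1 + 2·solve(m-1), solve(0)=3. Closed form: (3+1)·2^6 - 1 = 255.

Answer: 255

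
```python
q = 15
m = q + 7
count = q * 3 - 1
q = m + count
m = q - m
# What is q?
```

Trace:
`q = 15` → q = 15
`m = q + 7` → m = 22
`count = q * 3 - 1` → count = 44
`q = m + count` → q = 66
`m = q - m` → m = 44
So q = 66

Answer: 66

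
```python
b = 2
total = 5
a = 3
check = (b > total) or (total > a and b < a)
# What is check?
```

Trace:
`b = 2` → b = 2
`total = 5` → total = 5
`a = 3` → a = 3
`check = (b > total) or (total > a and b < a)` → check = True
So check = True

Answer: True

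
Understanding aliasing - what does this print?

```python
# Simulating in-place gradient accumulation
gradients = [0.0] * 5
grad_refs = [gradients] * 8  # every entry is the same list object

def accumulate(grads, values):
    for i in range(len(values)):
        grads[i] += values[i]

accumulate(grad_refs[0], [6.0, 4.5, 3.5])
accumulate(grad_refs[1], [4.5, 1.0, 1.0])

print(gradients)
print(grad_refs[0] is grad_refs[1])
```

Key concept: gradient accumulation aliasing.
Step by step:
`gradients = [0.0] * 5` → gradients = [0.0, 0.0, 0.0, 0.0, 0.0]
`grad_refs = [gradients] * 8` → grad_refs = [[0.0, 0.0, 0.0, 0.0, 0.0], [0.0, 0.0, 0.0, 0.0, 0.0], [0.0, 0.0, 0.0, 0.0, 0.0], [0.0, 0.0, 0.0, 0.0, 0.0], [0.0, 0.0, 0.0, 0.0, 0.0], [0.0, 0.0, 0.0, 0.0, 0.0], [0.0, 0.0, 0.0, 0.0, 0.0], [0.0, 0.0, 0.0, 0.0, 0.0]]
`accumulate(grad_refs[0], [6.0, 4.5, 3.5])` → gradients = [6.0, 4.5, 3.5, 0.0, 0.0]; grad_refs = [[6.0, 4.5, 3.5, 0.0, 0.0], [6.0, 4.5, 3.5, 0.0, 0.0], [6.0, 4.5, 3.5, 0.0, 0.0], [6.0, 4.5, 3.5, 0.0, 0.0], [6.0, 4.5, 3.5, 0.0, 0.0], [6.0, 4.5, 3.5, 0.0, 0.0], [6.0, 4.5, 3.5, 0.0, 0.0], [6.0, 4.5, 3.5, 0.0, 0.0]]
`accumulate(grad_refs[1], [4.5, 1.0, 1.0])` → gradients = [10.5, 5.5, 4.5, 0.0, 0.0]; grad_refs = [[10.5, 5.5, 4.5, 0.0, 0.0], [10.5, 5.5, 4.5, 0.0, 0.0], [10.5, 5.5, 4.5, 0.0, 0.0], [10.5, 5.5, 4.5, 0.0, 0.0], [10.5, 5.5, 4.5, 0.0, 0.0], [10.5, 5.5, 4.5, 0.0, 0.0], [10.5, 5.5, 4.5, 0.0, 0.0], [10.5, 5.5, 4.5, 0.0, 0.0]]
`print(gradients)` → prints [10.5, 5.5, 4.5, 0.0, 0.0]
`print(grad_refs[0] is grad_refs[1])` → prints True

Answer:
[10.5, 5.5, 4.5, 0.0, 0.0]
True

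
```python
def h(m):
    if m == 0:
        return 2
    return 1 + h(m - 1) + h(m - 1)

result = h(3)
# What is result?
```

h(m) = 1 + 2·h(m-1), h(0)=2. Closed form: (2+1)·2^3 - 1 = 23.

Answer: 23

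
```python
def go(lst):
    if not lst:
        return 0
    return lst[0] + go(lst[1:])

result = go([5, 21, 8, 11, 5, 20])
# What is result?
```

5 + 21 + 8 + 11 + 5 + 20 + 0 = 70

Answer: 70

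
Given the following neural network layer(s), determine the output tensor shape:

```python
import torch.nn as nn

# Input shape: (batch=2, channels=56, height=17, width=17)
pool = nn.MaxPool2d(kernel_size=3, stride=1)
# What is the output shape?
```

Input: (2, 56, 17, 17) -> Output: (2, 56, 15, 15)

Answer: (2, 56, 15, 15)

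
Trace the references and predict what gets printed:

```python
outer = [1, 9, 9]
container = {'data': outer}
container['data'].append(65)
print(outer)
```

Key concept: dict holds reference to list.
Step by step:
`outer = [1, 9, 9]` → outer = [1, 9, 9]
`container = {'data': outer}` → container = {'data': [1, 9, 9]}
`container['data'].append(65)` → outer = [1, 9, 9, 65]; container = {'data': [1, 9, 9, 65]}
`print(outer)` → prints [1, 9, 9, 65]

Answer: [1, 9, 9, 65]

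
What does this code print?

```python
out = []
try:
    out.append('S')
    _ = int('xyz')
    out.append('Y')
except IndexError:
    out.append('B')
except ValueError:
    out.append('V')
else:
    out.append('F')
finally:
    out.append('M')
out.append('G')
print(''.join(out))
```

Execution trace: 'S' (try body) → 'V' (except ValueError) → 'M' (finally) → 'G' (after the try/except). Output: SVMG

Answer: SVMG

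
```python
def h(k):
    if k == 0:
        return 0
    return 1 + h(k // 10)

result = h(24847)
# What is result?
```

Count of digits of 24847: 5

Answer: 5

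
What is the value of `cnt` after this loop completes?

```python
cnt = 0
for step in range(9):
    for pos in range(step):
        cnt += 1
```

Triangle number: 0+1+2+...+8
`cnt` takes the values: 0 → 1 → 2 → 3 → 4 → 5 → 6 → 7 → 8 → 9 → 10 → 11 → 12 → 13 → 14 → 15 → 16 → 17 → 18 → 19 → 20 → 21 → 22 → 23 → 24 → 25 → 26 → 27 → 28 → 29 → 30 → 31 → 32 → 33 → 34 → 35 → 36

Answer: 36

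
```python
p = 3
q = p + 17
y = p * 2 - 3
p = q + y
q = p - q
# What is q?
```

Trace:
`p = 3` → p = 3
`q = p + 17` → q = 20
`y = p * 2 - 3` → y = 3
`p = q + y` → p = 23
`q = p - q` → q = 3
So q = 3

Answer: 3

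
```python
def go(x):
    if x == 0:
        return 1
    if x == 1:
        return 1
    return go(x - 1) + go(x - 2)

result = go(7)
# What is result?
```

Build up from base cases: go(0)=1, go(1)=1, go(2)=2, go(3)=3, go(4)=5, go(5)=8, go(6)=13, ..., go(7)=21

Answer: 21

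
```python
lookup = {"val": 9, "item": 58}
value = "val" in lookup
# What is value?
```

Trace:
`lookup = {"val": 9, "item": 58}` → lookup = {'val': 9, 'item': 58}
`value = "val" in lookup` → value = True
So value = True

Answer: True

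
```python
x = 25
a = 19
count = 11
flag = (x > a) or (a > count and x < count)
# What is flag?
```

Trace:
`x = 25` → x = 25
`a = 19` → a = 19
`count = 11` → count = 11
`flag = (x > a) or (a > count and x < count)` → flag = True
So flag = True

Answer: True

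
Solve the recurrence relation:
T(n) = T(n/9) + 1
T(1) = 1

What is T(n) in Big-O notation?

Each step divides n by 9 and adds 1. After log_9(n) steps we reach T(1)=1. So T(n) = 1·log_9(n) + 1 = O(log n).

Answer: O(log n)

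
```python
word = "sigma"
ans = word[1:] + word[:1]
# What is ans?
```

Trace:
`word = "sigma"` → word = 'sigma'
`ans = word[1:] + word[:1]` → ans = 'igmas'
So ans = 'igmas'

Answer: 'igmas'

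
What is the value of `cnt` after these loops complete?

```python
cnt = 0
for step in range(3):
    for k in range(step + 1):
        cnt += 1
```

Triangle: 1 + 2 + ... + 3
`cnt` takes the values: 0 → 1 → 2 → 3 → 4 → 5 → 6

Answer: 6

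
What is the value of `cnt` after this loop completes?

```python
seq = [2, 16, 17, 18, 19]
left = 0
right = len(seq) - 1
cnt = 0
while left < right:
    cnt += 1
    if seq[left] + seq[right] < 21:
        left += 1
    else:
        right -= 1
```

Steps to find pair summing to 21
`cnt` takes the values: 0 → 1 → 2 → 3 → 4

Answer: 4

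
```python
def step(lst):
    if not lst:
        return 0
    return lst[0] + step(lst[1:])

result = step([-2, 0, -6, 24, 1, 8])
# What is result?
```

(-2) + 0 + (-6) + 24 + 1 + 8 + 0 = 25

Answer: 25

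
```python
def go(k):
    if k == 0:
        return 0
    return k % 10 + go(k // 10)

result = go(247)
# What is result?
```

Sum of digits of 247: 7 + 4 + 2 = 13

Answer: 13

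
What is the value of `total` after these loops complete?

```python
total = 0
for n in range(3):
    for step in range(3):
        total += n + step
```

Sum of all n+step for n,step in 3x3
`total` takes the values: 0 → 1 → 3 → 4 → 6 → 9 → 11 → 14 → 18

Answer: 18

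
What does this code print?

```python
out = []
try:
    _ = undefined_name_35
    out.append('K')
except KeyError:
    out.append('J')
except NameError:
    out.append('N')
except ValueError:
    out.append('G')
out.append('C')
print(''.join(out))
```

Execution trace: 'N' (except NameError) → 'C' (after the try/except). Output: NC

Answer: NC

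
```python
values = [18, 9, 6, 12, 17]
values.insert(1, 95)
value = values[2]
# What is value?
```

Trace:
`values = [18, 9, 6, 12, 17]` → values = [18, 9, 6, 12, 17]
`values.insert(1, 95)` → values = [18, 95, 9, 6, 12, 17]
`value = values[2]` → value = 9
So value = 9

Answer: 9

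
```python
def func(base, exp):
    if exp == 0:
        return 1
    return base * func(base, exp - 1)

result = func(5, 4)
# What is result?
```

func(5, 4) = 5 * 5 * 5 * 5 = 625

Answer: 625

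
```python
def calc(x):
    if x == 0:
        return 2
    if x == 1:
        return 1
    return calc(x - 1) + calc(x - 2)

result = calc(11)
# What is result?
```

Build up from base cases: calc(0)=2, calc(1)=1, calc(2)=3, calc(3)=4, calc(4)=7, calc(5)=11, calc(6)=18, ..., calc(11)=199

Answer: 199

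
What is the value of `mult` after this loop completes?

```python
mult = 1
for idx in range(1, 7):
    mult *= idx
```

6! = 720
`mult` takes the values: 1 → 2 → 6 → 24 → 120 → 720

Answer: 720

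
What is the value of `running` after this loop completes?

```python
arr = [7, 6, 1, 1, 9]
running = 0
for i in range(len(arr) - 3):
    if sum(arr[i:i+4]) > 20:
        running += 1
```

Count windows with sum > 20
`running` takes the values: 0

Answer: 0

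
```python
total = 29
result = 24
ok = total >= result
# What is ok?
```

Trace:
`total = 29` → total = 29
`result = 24` → result = 24
`ok = total >= result` → ok = True
So ok = True

Answer: True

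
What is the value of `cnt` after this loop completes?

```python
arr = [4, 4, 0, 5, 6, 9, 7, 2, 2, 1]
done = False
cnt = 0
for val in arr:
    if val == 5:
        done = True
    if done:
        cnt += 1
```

Count elements after first 5 in [4, 4, 0, 5, 6, 9, 7, 2, 2, 1]
`cnt` takes the values: 0 → 1 → 2 → 3 → 4 → 5 → 6 → 7

Answer: 7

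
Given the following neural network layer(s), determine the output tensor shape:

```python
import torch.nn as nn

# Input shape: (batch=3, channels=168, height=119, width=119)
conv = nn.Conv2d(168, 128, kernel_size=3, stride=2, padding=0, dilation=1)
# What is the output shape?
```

Input: (3, 168, 119, 119) -> Output: (3, 128, 59, 59)

Answer: (3, 128, 59, 59)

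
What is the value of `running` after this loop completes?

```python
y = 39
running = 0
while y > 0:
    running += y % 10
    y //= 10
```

Sum digits of 39
`running` takes the values: 0 → 9 → 12

Answer: 12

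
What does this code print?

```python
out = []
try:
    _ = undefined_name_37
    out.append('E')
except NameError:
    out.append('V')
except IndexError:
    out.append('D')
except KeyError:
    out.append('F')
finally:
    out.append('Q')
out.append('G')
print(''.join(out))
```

Execution trace: 'V' (except NameError) → 'Q' (finally) → 'G' (after the try/except). Output: VQG

Answer: VQG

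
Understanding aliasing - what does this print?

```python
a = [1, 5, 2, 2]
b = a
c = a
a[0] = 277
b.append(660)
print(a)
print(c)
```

Key concept: multiple aliases.
Step by step:
`a = [1, 5, 2, 2]` → a = [1, 5, 2, 2]
`b = a` → b = [1, 5, 2, 2] (same object as a)
`c = a` → c = [1, 5, 2, 2] (same object as a, b)
`a[0] = 277` → a = [277, 5, 2, 2] (same object as b, c); b = [277, 5, 2, 2] (same object as a, c); c = [277, 5, 2, 2] (same object as a, b)
`b.append(660)` → a = [277, 5, 2, 2, 660] (same object as b, c); b = [277, 5, 2, 2, 660] (same object as a, c); c = [277, 5, 2, 2, 660] (same object as a, b)
`print(a)` → prints [277, 5, 2, 2, 660]
`print(c)` → prints [277, 5, 2, 2, 660]

Answer:
[277, 5, 2, 2, 660]
[277, 5, 2, 2, 660]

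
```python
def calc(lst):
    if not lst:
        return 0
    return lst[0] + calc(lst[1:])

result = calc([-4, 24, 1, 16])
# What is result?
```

(-4) + 24 + 1 + 16 + 0 = 37

Answer: 37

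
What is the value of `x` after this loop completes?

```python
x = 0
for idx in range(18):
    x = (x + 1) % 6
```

Increment mod 6, 18 times = 0
`x` takes the values: 0 → 1 → 2 → 3 → 4 → 5 → 0 → 1 → 2 → 3 → 4 → 5 → 0 → 1 → 2 → 3 → 4 → 5 → 0

Answer: 0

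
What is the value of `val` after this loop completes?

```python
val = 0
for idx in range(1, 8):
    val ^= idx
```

XOR of 1 to 7
`val` takes the values: 0 → 1 → 3 → 0 → 4 → 1 → 7 → 0

Answer: 0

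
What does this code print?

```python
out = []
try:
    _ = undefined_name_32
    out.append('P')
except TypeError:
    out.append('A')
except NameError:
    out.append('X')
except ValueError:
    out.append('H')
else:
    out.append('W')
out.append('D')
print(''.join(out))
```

Execution trace: 'X' (except NameError) → 'D' (after the try/except). Output: XD

Answer: XD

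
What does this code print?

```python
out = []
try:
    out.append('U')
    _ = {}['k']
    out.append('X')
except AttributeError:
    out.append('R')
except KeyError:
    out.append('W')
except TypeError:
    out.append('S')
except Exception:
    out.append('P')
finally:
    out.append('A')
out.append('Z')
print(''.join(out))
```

Execution trace: 'U' (try body) → 'W' (except KeyError) → 'A' (finally) → 'Z' (after the try/except). Output: UWAZ

Answer: UWAZ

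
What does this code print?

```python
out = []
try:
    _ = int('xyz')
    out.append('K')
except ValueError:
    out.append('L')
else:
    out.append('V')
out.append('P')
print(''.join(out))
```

Execution trace: 'L' (except ValueError) → 'P' (after the try/except). Output: LP

Answer: LP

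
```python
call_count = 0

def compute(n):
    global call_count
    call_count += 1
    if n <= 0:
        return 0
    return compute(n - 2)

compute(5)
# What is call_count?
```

Linear recursion stepping by 2: 4 calls from n=5 down to ≤0.

Answer: 4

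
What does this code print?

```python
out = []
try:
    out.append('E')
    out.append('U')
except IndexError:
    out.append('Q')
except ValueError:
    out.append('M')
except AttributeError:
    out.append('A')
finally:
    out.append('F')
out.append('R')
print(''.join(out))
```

Execution trace: 'E' (try body) → 'U' (try body, no exception) → 'F' (finally) → 'R' (after the try/except). Output: EUFR

Answer: EUFR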